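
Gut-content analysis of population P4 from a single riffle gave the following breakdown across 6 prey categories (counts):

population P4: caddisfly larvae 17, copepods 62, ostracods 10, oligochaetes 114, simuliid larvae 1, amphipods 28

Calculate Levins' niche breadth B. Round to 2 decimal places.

2.99

Proportions for population P4 (n=232): 17/232=0.0733, 62/232=0.2672, 10/232=0.0431, 114/232=0.4914, 1/232=0.0043, 28/232=0.1207
Σpᵢ² = 0.0733² + 0.2672² + 0.0431² + 0.4914² + 0.0043² + 0.1207² = 0.005373 + 0.071396 + 0.001858 + 0.241474 + 0.000018 + 0.014568 = 0.334687
B = 1 / 0.334687 = 2.9879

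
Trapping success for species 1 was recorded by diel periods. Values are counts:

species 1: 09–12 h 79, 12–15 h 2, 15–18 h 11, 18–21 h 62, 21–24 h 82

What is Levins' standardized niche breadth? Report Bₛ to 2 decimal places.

0.57

Proportions for species 1 (n=236): 79/236=0.3347, 2/236=0.0085, 11/236=0.0466, 62/236=0.2627, 82/236=0.3475
Σpᵢ² = 0.3347² + 0.0085² + 0.0466² + 0.2627² + 0.3475² = 0.112024 + 0.000072 + 0.002172 + 0.069011 + 0.120756 = 0.304035
B = 1 / 0.304035 = 3.2891
Bₛ = (B − 1)/(n − 1) = (3.2891 − 1)/(5 − 1) = 2.2891/4 = 0.5723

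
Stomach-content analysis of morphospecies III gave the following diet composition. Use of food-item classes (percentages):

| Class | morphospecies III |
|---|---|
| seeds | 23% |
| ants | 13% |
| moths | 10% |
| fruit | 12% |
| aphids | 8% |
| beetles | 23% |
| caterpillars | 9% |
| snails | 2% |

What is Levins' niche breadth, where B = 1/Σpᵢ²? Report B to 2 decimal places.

Convert percentages to proportions (divide by 100).
Σpᵢ² = 0.23² + 0.13² + 0.10² + 0.12² + 0.08² + 0.23² + 0.09² + 0.02² = 0.0529 + 0.0169 + 0.0100 + 0.0144 + 0.0064 + 0.0529 + 0.0081 + 0.0004 = 0.1620
B = 1 / 0.1620 = 6.1728

6.17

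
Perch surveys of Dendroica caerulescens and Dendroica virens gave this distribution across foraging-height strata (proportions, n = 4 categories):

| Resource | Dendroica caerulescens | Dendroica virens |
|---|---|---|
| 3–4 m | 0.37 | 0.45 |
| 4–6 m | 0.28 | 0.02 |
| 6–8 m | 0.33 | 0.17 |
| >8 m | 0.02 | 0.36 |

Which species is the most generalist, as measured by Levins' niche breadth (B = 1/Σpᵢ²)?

Σp_caerᵢ² = 0.37² + 0.28² + 0.33² + 0.02² = 0.1369 + 0.0784 + 0.1089 + 0.0004 = 0.3246
B_caer = 1 / 0.3246 = 3.0807
Σp_vireᵢ² = 0.45² + 0.02² + 0.17² + 0.36² = 0.2025 + 0.0004 + 0.0289 + 0.1296 = 0.3614
B_vire = 1 / 0.3614 = 2.7670
Highest B → broadest niche (most generalist): Dendroica caerulescens (B = 3.08).

Dendroica caerulescens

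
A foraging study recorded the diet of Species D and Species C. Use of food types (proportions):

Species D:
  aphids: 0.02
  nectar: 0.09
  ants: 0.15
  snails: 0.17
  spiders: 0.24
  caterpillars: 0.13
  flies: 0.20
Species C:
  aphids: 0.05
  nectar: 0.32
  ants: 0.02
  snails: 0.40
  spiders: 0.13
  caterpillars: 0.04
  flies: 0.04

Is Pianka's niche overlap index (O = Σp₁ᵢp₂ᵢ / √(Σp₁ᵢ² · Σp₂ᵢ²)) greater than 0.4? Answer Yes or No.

Σ p₁ᵢp₂ᵢ = 0.0010 + 0.0288 + 0.0030 + 0.0680 + 0.0312 + 0.0052 + 0.0080 = 0.1452
Σp_1ᵢ² = 0.02² + 0.09² + 0.15² + 0.17² + 0.24² + 0.13² + 0.20² = 0.0004 + 0.0081 + 0.0225 + 0.0289 + 0.0576 + 0.0169 + 0.0400 = 0.1744
Σp_2ᵢ² = 0.05² + 0.32² + 0.02² + 0.40² + 0.13² + 0.04² + 0.04² = 0.0025 + 0.1024 + 0.0004 + 0.1600 + 0.0169 + 0.0016 + 0.0016 = 0.2854
O = 0.1452 / √(0.1744 × 0.2854) = 0.1452 / 0.22310 = 0.6508
O = 0.6508 > 0.4 → Yes.

Yes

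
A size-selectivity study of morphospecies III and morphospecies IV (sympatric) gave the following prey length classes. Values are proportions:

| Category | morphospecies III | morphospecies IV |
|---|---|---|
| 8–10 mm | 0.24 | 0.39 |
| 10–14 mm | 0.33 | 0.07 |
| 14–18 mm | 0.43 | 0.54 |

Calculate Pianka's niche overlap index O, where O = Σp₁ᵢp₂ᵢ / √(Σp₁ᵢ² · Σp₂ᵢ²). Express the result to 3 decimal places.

0.879

Σ p₁ᵢp₂ᵢ = 0.0936 + 0.0231 + 0.2322 = 0.3489
Σp_1ᵢ² = 0.24² + 0.33² + 0.43² = 0.0576 + 0.1089 + 0.1849 = 0.3514
Σp_2ᵢ² = 0.39² + 0.07² + 0.54² = 0.1521 + 0.0049 + 0.2916 = 0.4486
O = 0.3489 / √(0.3514 × 0.4486) = 0.3489 / 0.397037 = 0.87876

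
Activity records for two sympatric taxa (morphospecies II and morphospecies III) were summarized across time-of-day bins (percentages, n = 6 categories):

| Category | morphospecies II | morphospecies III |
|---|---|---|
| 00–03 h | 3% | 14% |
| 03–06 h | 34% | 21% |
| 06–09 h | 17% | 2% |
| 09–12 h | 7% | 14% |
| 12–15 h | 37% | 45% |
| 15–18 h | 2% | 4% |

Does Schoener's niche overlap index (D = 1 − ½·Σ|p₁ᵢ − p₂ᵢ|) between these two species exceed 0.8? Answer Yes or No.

No

Convert percentages to proportions (divide by 100).
Σ|p₁ᵢ − p₂ᵢ| = 0.11 + 0.13 + 0.15 + 0.07 + 0.08 + 0.02 = 0.56
D = 1 − ½ × 0.56 = 1 − 0.280 = 0.7200
D = 0.7200 < 0.8 → No.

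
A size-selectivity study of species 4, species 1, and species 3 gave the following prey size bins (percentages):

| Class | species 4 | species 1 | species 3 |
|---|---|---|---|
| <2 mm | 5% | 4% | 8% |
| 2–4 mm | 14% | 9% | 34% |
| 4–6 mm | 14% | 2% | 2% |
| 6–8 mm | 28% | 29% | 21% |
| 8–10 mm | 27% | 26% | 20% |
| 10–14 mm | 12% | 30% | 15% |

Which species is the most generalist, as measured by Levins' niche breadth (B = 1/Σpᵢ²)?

Convert percentages to proportions (divide by 100).
Σp_4ᵢ² = 0.05² + 0.14² + 0.14² + 0.28² + 0.27² + 0.12² = 0.0025 + 0.0196 + 0.0196 + 0.0784 + 0.0729 + 0.0144 = 0.2074
B_4 = 1 / 0.2074 = 4.8216
Σp_1ᵢ² = 0.04² + 0.09² + 0.02² + 0.29² + 0.26² + 0.30² = 0.0016 + 0.0081 + 0.0004 + 0.0841 + 0.0676 + 0.0900 = 0.2518
B_1 = 1 / 0.2518 = 3.9714
Σp_3ᵢ² = 0.08² + 0.34² + 0.02² + 0.21² + 0.20² + 0.15² = 0.0064 + 0.1156 + 0.0004 + 0.0441 + 0.0400 + 0.0225 = 0.2290
B_3 = 1 / 0.2290 = 4.3668
Highest B → broadest niche (most generalist): species 4 (B = 4.82).

species 4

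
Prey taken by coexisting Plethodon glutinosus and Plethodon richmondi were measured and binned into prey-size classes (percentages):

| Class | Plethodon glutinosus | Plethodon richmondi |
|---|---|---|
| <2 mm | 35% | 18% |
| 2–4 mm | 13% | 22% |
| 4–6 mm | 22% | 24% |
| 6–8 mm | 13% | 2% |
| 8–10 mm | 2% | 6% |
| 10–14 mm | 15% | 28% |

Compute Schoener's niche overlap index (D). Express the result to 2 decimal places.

0.72

Convert percentages to proportions (divide by 100).
Σ|p₁ᵢ − p₂ᵢ| = 0.17 + 0.09 + 0.02 + 0.11 + 0.04 + 0.13 = 0.56
D = 1 − ½ × 0.56 = 1 − 0.280 = 0.7200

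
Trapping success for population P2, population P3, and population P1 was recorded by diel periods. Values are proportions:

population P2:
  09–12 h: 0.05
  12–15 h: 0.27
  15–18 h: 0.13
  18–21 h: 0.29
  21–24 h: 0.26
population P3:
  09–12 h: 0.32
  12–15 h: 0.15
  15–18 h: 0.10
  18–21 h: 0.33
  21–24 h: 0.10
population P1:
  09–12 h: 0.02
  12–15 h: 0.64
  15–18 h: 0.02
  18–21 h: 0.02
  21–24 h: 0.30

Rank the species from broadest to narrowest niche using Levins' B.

population P2 > population P3 > population P1

Σp_P2ᵢ² = 0.05² + 0.27² + 0.13² + 0.29² + 0.26² = 0.0025 + 0.0729 + 0.0169 + 0.0841 + 0.0676 = 0.2440
B_P2 = 1 / 0.2440 = 4.0984
Σp_P3ᵢ² = 0.32² + 0.15² + 0.10² + 0.33² + 0.10² = 0.1024 + 0.0225 + 0.0100 + 0.1089 + 0.0100 = 0.2538
B_P3 = 1 / 0.2538 = 3.9401
Σp_P1ᵢ² = 0.02² + 0.64² + 0.02² + 0.02² + 0.30² = 0.0004 + 0.4096 + 0.0004 + 0.0004 + 0.0900 = 0.5008
B_P1 = 1 / 0.5008 = 1.9968
Ranking by B (broadest → narrowest): population P2 (4.10) > population P3 (3.94) > population P1 (2.00)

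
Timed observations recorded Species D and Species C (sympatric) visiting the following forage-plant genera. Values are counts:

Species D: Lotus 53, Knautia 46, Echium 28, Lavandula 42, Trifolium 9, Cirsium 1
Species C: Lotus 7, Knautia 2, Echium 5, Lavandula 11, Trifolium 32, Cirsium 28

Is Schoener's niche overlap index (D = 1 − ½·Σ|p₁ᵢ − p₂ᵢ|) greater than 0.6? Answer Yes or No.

Proportions for Species D (n=179): 53/179=0.2961, 46/179=0.2570, 28/179=0.1564, 42/179=0.2346, 9/179=0.0503, 1/179=0.0056
Proportions for Species C (n=85): 7/85=0.0824, 2/85=0.0235, 5/85=0.0588, 11/85=0.1294, 32/85=0.3765, 28/85=0.3294
Σ|p₁ᵢ − p₂ᵢ| = 0.2137 + 0.2335 + 0.0976 + 0.1052 + 0.3262 + 0.3238 = 1.3000
D = 1 − ½ × 1.3000 = 1 − 0.65000 = 0.35000
D = 0.35000 < 0.6 → No.

No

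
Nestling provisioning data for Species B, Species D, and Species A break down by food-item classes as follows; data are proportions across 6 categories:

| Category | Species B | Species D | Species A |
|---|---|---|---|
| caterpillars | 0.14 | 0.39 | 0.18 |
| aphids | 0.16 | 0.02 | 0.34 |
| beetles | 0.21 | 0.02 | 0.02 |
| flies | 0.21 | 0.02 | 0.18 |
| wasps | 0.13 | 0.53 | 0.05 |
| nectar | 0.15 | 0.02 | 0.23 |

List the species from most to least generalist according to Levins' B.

Species B > Species A > Species D

Σp_Bᵢ² = 0.14² + 0.16² + 0.21² + 0.21² + 0.13² + 0.15² = 0.0196 + 0.0256 + 0.0441 + 0.0441 + 0.0169 + 0.0225 = 0.1728
B_B = 1 / 0.1728 = 5.7870
Σp_Dᵢ² = 0.39² + 0.02² + 0.02² + 0.02² + 0.53² + 0.02² = 0.1521 + 0.0004 + 0.0004 + 0.0004 + 0.2809 + 0.0004 = 0.4346
B_D = 1 / 0.4346 = 2.3010
Σp_Aᵢ² = 0.18² + 0.34² + 0.02² + 0.18² + 0.05² + 0.23² = 0.0324 + 0.1156 + 0.0004 + 0.0324 + 0.0025 + 0.0529 = 0.2362
B_A = 1 / 0.2362 = 4.2337
Ranking by B (broadest → narrowest): Species B (5.79) > Species A (4.23) > Species D (2.30)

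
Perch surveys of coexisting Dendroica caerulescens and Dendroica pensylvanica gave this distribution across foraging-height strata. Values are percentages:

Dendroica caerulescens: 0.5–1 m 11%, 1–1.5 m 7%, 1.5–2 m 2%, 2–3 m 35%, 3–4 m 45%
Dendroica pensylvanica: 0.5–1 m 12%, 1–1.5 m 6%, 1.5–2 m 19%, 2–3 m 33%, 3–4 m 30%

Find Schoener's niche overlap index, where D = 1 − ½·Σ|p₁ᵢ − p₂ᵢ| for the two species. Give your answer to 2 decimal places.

Convert percentages to proportions (divide by 100).
Σ|p₁ᵢ − p₂ᵢ| = 0.01 + 0.01 + 0.17 + 0.02 + 0.15 = 0.36
D = 1 − ½ × 0.36 = 1 − 0.180 = 0.8200

0.82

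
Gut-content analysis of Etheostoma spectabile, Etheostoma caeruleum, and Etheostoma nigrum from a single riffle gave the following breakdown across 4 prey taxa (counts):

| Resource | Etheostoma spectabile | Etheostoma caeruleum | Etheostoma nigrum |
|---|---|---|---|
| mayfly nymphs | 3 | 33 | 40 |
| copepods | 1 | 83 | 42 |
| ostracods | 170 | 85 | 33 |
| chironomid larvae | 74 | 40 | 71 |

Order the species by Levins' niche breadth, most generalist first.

Etheostoma nigrum > Etheostoma caeruleum > Etheostoma spectabile

Proportions for Etheostoma spectabile (n=248): 3/248=0.0121, 1/248=0.0040, 170/248=0.6855, 74/248=0.2984
Proportions for Etheostoma caeruleum (n=241): 33/241=0.1369, 83/241=0.3444, 85/241=0.3527, 40/241=0.1660
Proportions for Etheostoma nigrum (n=186): 40/186=0.2151, 42/186=0.2258, 33/186=0.1774, 71/186=0.3817
Σp_specᵢ² = 0.0121² + 0.0040² + 0.6855² + 0.2984² = 0.000146 + 0.000016 + 0.469910 + 0.089043 = 0.559115
B_spec = 1 / 0.559115 = 1.7885
Σp_caerᵢ² = 0.1369² + 0.3444² + 0.3527² + 0.1660² = 0.018742 + 0.118611 + 0.124397 + 0.027556 = 0.289306
B_caer = 1 / 0.289306 = 3.4565
Σp_nigrᵢ² = 0.2151² + 0.2258² + 0.1774² + 0.3817² = 0.046268 + 0.050986 + 0.031471 + 0.145695 = 0.274420
B_nigr = 1 / 0.274420 = 3.6440
Ranking by B (broadest → narrowest): Etheostoma nigrum (3.64) > Etheostoma caeruleum (3.46) > Etheostoma spectabile (1.79)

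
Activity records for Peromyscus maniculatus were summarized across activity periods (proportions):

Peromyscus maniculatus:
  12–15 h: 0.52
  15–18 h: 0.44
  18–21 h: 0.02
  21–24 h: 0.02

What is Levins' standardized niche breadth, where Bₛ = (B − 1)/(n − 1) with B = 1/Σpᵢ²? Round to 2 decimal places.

0.38

Σpᵢ² = 0.52² + 0.44² + 0.02² + 0.02² = 0.2704 + 0.1936 + 0.0004 + 0.0004 = 0.4648
B = 1 / 0.4648 = 2.1515
Bₛ = (B − 1)/(n − 1) = (2.1515 − 1)/(4 − 1) = 1.1515/3 = 0.3838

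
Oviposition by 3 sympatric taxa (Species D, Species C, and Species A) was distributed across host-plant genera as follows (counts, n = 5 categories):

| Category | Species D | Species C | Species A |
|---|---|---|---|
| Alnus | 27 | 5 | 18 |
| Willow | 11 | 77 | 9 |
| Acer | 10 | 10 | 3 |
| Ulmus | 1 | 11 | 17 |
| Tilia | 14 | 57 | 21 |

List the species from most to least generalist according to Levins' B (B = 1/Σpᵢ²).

Proportions for Species D (n=63): 27/63=0.4286, 11/63=0.1746, 10/63=0.1587, 1/63=0.0159, 14/63=0.2222
Proportions for Species C (n=160): 5/160=0.0313, 77/160=0.4813, 10/160=0.0625, 11/160=0.0688, 57/160=0.3563
Proportions for Species A (n=68): 18/68=0.2647, 9/68=0.1324, 3/68=0.0441, 17/68=0.2500, 21/68=0.3088
Σp_Dᵢ² = 0.4286² + 0.1746² + 0.1587² + 0.0159² + 0.2222² = 0.183698 + 0.030485 + 0.025186 + 0.000253 + 0.049373 = 0.288995
B_D = 1 / 0.288995 = 3.4603
Σp_Cᵢ² = 0.0313² + 0.4813² + 0.0625² + 0.0688² + 0.3563² = 0.000980 + 0.231650 + 0.003906 + 0.004733 + 0.126950 = 0.368219
B_C = 1 / 0.368219 = 2.7158
Σp_Aᵢ² = 0.2647² + 0.1324² + 0.0441² + 0.2500² + 0.3088² = 0.070066 + 0.017530 + 0.001945 + 0.062500 + 0.095357 = 0.247398
B_A = 1 / 0.247398 = 4.0421
Ranking by B (broadest → narrowest): Species A (4.04) > Species D (3.46) > Species C (2.72)

Species A > Species D > Species C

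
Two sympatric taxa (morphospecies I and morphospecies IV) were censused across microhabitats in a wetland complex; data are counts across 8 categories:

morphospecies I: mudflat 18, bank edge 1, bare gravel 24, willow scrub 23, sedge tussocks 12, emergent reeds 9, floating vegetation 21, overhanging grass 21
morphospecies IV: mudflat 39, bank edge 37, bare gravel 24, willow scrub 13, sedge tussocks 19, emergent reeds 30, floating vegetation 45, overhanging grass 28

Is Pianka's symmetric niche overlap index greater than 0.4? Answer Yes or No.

Yes

Proportions for morphospecies I (n=129): 18/129=0.1395, 1/129=0.0078, 24/129=0.1860, 23/129=0.1783, 12/129=0.0930, 9/129=0.0698, 21/129=0.1628, 21/129=0.1628
Proportions for morphospecies IV (n=235): 39/235=0.1660, 37/235=0.1574, 24/235=0.1021, 13/235=0.0553, 19/235=0.0809, 30/235=0.1277, 45/235=0.1915, 28/235=0.1191
Σ p₁ᵢp₂ᵢ = 0.023157 + 0.001228 + 0.018991 + 0.009860 + 0.007524 + 0.008913 + 0.031176 + 0.019389 = 0.120238
Σp_1ᵢ² = 0.1395² + 0.0078² + 0.1860² + 0.1783² + 0.0930² + 0.0698² + 0.1628² + 0.1628² = 0.019460 + 0.000061 + 0.034596 + 0.031791 + 0.008649 + 0.004872 + 0.026504 + 0.026504 = 0.152437
Σp_2ᵢ² = 0.1660² + 0.1574² + 0.1021² + 0.0553² + 0.0809² + 0.1277² + 0.1915² + 0.1191² = 0.027556 + 0.024775 + 0.010424 + 0.003058 + 0.006545 + 0.016307 + 0.036672 + 0.014185 = 0.139522
O = 0.120238 / √(0.152437 × 0.139522) = 0.120238 / 0.1458366 = 0.8245
O = 0.8245 > 0.4 → Yes.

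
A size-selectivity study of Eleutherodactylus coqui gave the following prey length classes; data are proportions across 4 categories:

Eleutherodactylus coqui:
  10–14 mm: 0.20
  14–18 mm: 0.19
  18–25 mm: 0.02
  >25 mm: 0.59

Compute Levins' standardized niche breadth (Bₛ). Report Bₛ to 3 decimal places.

Σpᵢ² = 0.20² + 0.19² + 0.02² + 0.59² = 0.0400 + 0.0361 + 0.0004 + 0.3481 = 0.4246
B = 1 / 0.4246 = 2.35516
Bₛ = (B − 1)/(n − 1) = (2.35516 − 1)/(4 − 1) = 1.35516/3 = 0.45172

0.452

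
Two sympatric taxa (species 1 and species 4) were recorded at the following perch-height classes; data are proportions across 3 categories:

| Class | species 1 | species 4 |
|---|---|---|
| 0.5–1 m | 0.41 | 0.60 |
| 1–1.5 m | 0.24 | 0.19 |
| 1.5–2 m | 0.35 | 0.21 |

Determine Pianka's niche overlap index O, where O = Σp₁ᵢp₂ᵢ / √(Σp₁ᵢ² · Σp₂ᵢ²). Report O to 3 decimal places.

0.933

Σ p₁ᵢp₂ᵢ = 0.2460 + 0.0456 + 0.0735 = 0.3651
Σp_1ᵢ² = 0.41² + 0.24² + 0.35² = 0.1681 + 0.0576 + 0.1225 = 0.3482
Σp_2ᵢ² = 0.60² + 0.19² + 0.21² = 0.3600 + 0.0361 + 0.0441 = 0.4402
O = 0.3651 / √(0.3482 × 0.4402) = 0.3651 / 0.391507 = 0.93255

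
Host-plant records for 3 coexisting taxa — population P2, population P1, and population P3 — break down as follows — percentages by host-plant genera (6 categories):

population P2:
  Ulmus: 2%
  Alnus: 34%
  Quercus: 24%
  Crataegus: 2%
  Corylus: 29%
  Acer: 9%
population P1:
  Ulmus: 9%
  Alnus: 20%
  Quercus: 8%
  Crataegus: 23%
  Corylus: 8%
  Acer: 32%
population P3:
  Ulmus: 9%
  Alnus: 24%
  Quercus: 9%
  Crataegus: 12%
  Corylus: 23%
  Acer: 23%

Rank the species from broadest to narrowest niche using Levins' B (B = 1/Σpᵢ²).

population P3 > population P1 > population P2

Convert percentages to proportions (divide by 100).
Σp_P2ᵢ² = 0.02² + 0.34² + 0.24² + 0.02² + 0.29² + 0.09² = 0.0004 + 0.1156 + 0.0576 + 0.0004 + 0.0841 + 0.0081 = 0.2662
B_P2 = 1 / 0.2662 = 3.7566
Σp_P1ᵢ² = 0.09² + 0.20² + 0.08² + 0.23² + 0.08² + 0.32² = 0.0081 + 0.0400 + 0.0064 + 0.0529 + 0.0064 + 0.1024 = 0.2162
B_P1 = 1 / 0.2162 = 4.6253
Σp_P3ᵢ² = 0.09² + 0.24² + 0.09² + 0.12² + 0.23² + 0.23² = 0.0081 + 0.0576 + 0.0081 + 0.0144 + 0.0529 + 0.0529 = 0.1940
B_P3 = 1 / 0.1940 = 5.1546
Ranking by B (broadest → narrowest): population P3 (5.15) > population P1 (4.63) > population P2 (3.76)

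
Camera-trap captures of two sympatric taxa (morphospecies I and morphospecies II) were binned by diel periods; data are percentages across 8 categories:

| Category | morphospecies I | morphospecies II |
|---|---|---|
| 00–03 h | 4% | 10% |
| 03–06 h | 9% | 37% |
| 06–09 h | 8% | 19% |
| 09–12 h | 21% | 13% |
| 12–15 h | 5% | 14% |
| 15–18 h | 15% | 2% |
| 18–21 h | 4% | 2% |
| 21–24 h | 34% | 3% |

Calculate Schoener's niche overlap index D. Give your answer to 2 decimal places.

0.46

Convert percentages to proportions (divide by 100).
Σ|p₁ᵢ − p₂ᵢ| = 0.06 + 0.28 + 0.11 + 0.08 + 0.09 + 0.13 + 0.02 + 0.31 = 1.08
D = 1 − ½ × 1.08 = 1 − 0.540 = 0.4600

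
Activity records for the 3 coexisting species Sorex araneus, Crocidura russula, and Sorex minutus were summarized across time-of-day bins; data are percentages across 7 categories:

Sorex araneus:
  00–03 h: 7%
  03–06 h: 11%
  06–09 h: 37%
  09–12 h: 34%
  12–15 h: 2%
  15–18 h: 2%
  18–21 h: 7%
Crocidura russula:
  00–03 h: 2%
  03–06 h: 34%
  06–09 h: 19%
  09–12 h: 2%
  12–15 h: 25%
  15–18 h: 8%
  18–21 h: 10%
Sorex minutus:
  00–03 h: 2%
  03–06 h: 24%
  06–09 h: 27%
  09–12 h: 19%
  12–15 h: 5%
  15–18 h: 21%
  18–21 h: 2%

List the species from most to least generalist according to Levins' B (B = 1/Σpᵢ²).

Sorex minutus > Crocidura russula > Sorex araneus

Convert percentages to proportions (divide by 100).
Σp_aranᵢ² = 0.07² + 0.11² + 0.37² + 0.34² + 0.02² + 0.02² + 0.07² = 0.0049 + 0.0121 + 0.1369 + 0.1156 + 0.0004 + 0.0004 + 0.0049 = 0.2752
B_aran = 1 / 0.2752 = 3.6337
Σp_russᵢ² = 0.02² + 0.34² + 0.19² + 0.02² + 0.25² + 0.08² + 0.10² = 0.0004 + 0.1156 + 0.0361 + 0.0004 + 0.0625 + 0.0064 + 0.0100 = 0.2314
B_russ = 1 / 0.2314 = 4.3215
Σp_minuᵢ² = 0.02² + 0.24² + 0.27² + 0.19² + 0.05² + 0.21² + 0.02² = 0.0004 + 0.0576 + 0.0729 + 0.0361 + 0.0025 + 0.0441 + 0.0004 = 0.2140
B_minu = 1 / 0.2140 = 4.6729
Ranking by B (broadest → narrowest): Sorex minutus (4.67) > Crocidura russula (4.32) > Sorex araneus (3.63)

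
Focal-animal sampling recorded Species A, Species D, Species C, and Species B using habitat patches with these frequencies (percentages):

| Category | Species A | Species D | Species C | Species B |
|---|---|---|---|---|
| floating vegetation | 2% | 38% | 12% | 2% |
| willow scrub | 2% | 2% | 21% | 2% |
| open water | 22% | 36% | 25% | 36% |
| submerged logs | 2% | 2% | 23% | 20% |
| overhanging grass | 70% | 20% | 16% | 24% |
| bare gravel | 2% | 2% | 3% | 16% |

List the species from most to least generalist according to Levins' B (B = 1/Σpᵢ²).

Species C > Species B > Species D > Species A

Convert percentages to proportions (divide by 100).
Σp_Aᵢ² = 0.02² + 0.02² + 0.22² + 0.02² + 0.70² + 0.02² = 0.0004 + 0.0004 + 0.0484 + 0.0004 + 0.4900 + 0.0004 = 0.5400
B_A = 1 / 0.5400 = 1.8519
Σp_Dᵢ² = 0.38² + 0.02² + 0.36² + 0.02² + 0.20² + 0.02² = 0.1444 + 0.0004 + 0.1296 + 0.0004 + 0.0400 + 0.0004 = 0.3152
B_D = 1 / 0.3152 = 3.1726
Σp_Cᵢ² = 0.12² + 0.21² + 0.25² + 0.23² + 0.16² + 0.03² = 0.0144 + 0.0441 + 0.0625 + 0.0529 + 0.0256 + 0.0009 = 0.2004
B_C = 1 / 0.2004 = 4.9900
Σp_Bᵢ² = 0.02² + 0.02² + 0.36² + 0.20² + 0.24² + 0.16² = 0.0004 + 0.0004 + 0.1296 + 0.0400 + 0.0576 + 0.0256 = 0.2536
B_B = 1 / 0.2536 = 3.9432
Ranking by B (broadest → narrowest): Species C (4.99) > Species B (3.94) > Species D (3.17) > Species A (1.85)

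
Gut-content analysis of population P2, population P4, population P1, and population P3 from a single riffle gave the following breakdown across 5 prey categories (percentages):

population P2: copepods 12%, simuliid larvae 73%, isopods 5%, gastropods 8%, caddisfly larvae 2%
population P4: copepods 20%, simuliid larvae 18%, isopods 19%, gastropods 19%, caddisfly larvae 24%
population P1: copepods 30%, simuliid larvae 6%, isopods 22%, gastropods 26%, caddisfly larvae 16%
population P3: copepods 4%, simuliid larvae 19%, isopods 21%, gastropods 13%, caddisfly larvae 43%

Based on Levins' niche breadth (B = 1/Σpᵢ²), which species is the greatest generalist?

Convert percentages to proportions (divide by 100).
Σp_P2ᵢ² = 0.12² + 0.73² + 0.05² + 0.08² + 0.02² = 0.0144 + 0.5329 + 0.0025 + 0.0064 + 0.0004 = 0.5566
B_P2 = 1 / 0.5566 = 1.7966
Σp_P4ᵢ² = 0.20² + 0.18² + 0.19² + 0.19² + 0.24² = 0.0400 + 0.0324 + 0.0361 + 0.0361 + 0.0576 = 0.2022
B_P4 = 1 / 0.2022 = 4.9456
Σp_P1ᵢ² = 0.30² + 0.06² + 0.22² + 0.26² + 0.16² = 0.0900 + 0.0036 + 0.0484 + 0.0676 + 0.0256 = 0.2352
B_P1 = 1 / 0.2352 = 4.2517
Σp_P3ᵢ² = 0.04² + 0.19² + 0.21² + 0.13² + 0.43² = 0.0016 + 0.0361 + 0.0441 + 0.0169 + 0.1849 = 0.2836
B_P3 = 1 / 0.2836 = 3.5261
Highest B → broadest niche (most generalist): population P4 (B = 4.95).

population P4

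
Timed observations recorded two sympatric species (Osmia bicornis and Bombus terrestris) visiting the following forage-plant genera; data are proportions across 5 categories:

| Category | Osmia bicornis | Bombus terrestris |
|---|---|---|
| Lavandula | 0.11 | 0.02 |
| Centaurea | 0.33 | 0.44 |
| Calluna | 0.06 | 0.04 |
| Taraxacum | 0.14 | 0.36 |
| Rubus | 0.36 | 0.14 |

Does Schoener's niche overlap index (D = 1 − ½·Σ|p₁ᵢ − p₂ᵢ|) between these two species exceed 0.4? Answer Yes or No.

Yes

Σ|p₁ᵢ − p₂ᵢ| = 0.09 + 0.11 + 0.02 + 0.22 + 0.22 = 0.66
D = 1 − ½ × 0.66 = 1 − 0.330 = 0.6700
D = 0.6700 > 0.4 → Yes.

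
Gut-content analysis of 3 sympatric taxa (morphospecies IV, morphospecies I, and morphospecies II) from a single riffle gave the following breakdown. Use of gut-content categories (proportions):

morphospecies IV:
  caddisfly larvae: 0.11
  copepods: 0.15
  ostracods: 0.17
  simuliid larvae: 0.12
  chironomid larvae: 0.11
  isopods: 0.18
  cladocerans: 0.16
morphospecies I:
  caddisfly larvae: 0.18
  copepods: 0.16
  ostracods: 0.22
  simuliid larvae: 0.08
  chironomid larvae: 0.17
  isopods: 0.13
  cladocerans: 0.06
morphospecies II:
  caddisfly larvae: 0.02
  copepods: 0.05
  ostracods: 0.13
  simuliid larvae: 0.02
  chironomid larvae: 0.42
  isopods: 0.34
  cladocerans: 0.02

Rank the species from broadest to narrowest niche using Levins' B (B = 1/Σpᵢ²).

Σp_IVᵢ² = 0.11² + 0.15² + 0.17² + 0.12² + 0.11² + 0.18² + 0.16² = 0.0121 + 0.0225 + 0.0289 + 0.0144 + 0.0121 + 0.0324 + 0.0256 = 0.1480
B_IV = 1 / 0.1480 = 6.7568
Σp_Iᵢ² = 0.18² + 0.16² + 0.22² + 0.08² + 0.17² + 0.13² + 0.06² = 0.0324 + 0.0256 + 0.0484 + 0.0064 + 0.0289 + 0.0169 + 0.0036 = 0.1622
B_I = 1 / 0.1622 = 6.1652
Σp_IIᵢ² = 0.02² + 0.05² + 0.13² + 0.02² + 0.42² + 0.34² + 0.02² = 0.0004 + 0.0025 + 0.0169 + 0.0004 + 0.1764 + 0.1156 + 0.0004 = 0.3126
B_II = 1 / 0.3126 = 3.1990
Ranking by B (broadest → narrowest): morphospecies IV (6.76) > morphospecies I (6.17) > morphospecies II (3.20)

morphospecies IV > morphospecies I > morphospecies II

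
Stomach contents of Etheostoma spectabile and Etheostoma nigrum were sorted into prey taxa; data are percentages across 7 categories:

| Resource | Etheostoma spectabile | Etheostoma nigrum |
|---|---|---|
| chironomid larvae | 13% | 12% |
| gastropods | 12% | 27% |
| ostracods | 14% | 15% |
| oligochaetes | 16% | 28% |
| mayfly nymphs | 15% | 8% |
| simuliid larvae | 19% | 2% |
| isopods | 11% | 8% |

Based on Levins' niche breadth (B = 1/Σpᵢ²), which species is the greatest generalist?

Etheostoma spectabile

Convert percentages to proportions (divide by 100).
Σp_specᵢ² = 0.13² + 0.12² + 0.14² + 0.16² + 0.15² + 0.19² + 0.11² = 0.0169 + 0.0144 + 0.0196 + 0.0256 + 0.0225 + 0.0361 + 0.0121 = 0.1472
B_spec = 1 / 0.1472 = 6.7935
Σp_nigrᵢ² = 0.12² + 0.27² + 0.15² + 0.28² + 0.08² + 0.02² + 0.08² = 0.0144 + 0.0729 + 0.0225 + 0.0784 + 0.0064 + 0.0004 + 0.0064 = 0.2014
B_nigr = 1 / 0.2014 = 4.9652
Highest B → broadest niche (most generalist): Etheostoma spectabile (B = 6.79).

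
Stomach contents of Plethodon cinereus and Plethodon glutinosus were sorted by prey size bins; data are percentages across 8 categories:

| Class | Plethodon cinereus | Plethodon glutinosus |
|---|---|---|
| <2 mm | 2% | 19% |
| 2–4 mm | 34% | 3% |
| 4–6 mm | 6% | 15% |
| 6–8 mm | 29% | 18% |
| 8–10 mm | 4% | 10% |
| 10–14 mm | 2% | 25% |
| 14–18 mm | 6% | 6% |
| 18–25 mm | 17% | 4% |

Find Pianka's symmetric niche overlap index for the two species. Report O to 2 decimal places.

Convert percentages to proportions (divide by 100).
Σ p₁ᵢp₂ᵢ = 0.0038 + 0.0102 + 0.0090 + 0.0522 + 0.0040 + 0.0050 + 0.0036 + 0.0068 = 0.0946
Σp_1ᵢ² = 0.02² + 0.34² + 0.06² + 0.29² + 0.04² + 0.02² + 0.06² + 0.17² = 0.0004 + 0.1156 + 0.0036 + 0.0841 + 0.0016 + 0.0004 + 0.0036 + 0.0289 = 0.2382
Σp_2ᵢ² = 0.19² + 0.03² + 0.15² + 0.18² + 0.10² + 0.25² + 0.06² + 0.04² = 0.0361 + 0.0009 + 0.0225 + 0.0324 + 0.0100 + 0.0625 + 0.0036 + 0.0016 = 0.1696
O = 0.0946 / √(0.2382 × 0.1696) = 0.0946 / 0.20099 = 0.4707

0.47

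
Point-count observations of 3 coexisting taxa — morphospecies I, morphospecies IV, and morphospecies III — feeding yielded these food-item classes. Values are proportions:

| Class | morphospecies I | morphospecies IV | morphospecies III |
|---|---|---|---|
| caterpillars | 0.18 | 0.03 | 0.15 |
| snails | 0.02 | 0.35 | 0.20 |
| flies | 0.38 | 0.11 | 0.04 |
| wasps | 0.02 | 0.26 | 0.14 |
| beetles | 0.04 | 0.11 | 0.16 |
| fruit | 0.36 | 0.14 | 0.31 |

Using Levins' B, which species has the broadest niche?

morphospecies III

Σp_Iᵢ² = 0.18² + 0.02² + 0.38² + 0.02² + 0.04² + 0.36² = 0.0324 + 0.0004 + 0.1444 + 0.0004 + 0.0016 + 0.1296 = 0.3088
B_I = 1 / 0.3088 = 3.2383
Σp_IVᵢ² = 0.03² + 0.35² + 0.11² + 0.26² + 0.11² + 0.14² = 0.0009 + 0.1225 + 0.0121 + 0.0676 + 0.0121 + 0.0196 = 0.2348
B_IV = 1 / 0.2348 = 4.2589
Σp_IIIᵢ² = 0.15² + 0.20² + 0.04² + 0.14² + 0.16² + 0.31² = 0.0225 + 0.0400 + 0.0016 + 0.0196 + 0.0256 + 0.0961 = 0.2054
B_III = 1 / 0.2054 = 4.8685
Highest B → broadest niche (most generalist): morphospecies III (B = 4.87).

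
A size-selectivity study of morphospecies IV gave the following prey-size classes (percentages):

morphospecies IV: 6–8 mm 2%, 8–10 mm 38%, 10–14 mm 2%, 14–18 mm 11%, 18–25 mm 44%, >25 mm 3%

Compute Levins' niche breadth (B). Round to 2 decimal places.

2.84

Convert percentages to proportions (divide by 100).
Σpᵢ² = 0.02² + 0.38² + 0.02² + 0.11² + 0.44² + 0.03² = 0.0004 + 0.1444 + 0.0004 + 0.0121 + 0.1936 + 0.0009 = 0.3518
B = 1 / 0.3518 = 2.8425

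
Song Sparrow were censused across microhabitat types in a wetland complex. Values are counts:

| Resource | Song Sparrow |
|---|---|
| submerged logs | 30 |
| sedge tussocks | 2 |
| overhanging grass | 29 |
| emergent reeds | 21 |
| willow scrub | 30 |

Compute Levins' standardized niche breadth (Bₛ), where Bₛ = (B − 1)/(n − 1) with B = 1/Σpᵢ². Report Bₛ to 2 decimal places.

Proportions for Song Sparrow (n=112): 30/112=0.2679, 2/112=0.0179, 29/112=0.2589, 21/112=0.1875, 30/112=0.2679
Σpᵢ² = 0.2679² + 0.0179² + 0.2589² + 0.1875² + 0.2679² = 0.071770 + 0.000320 + 0.067029 + 0.035156 + 0.071770 = 0.246045
B = 1 / 0.246045 = 4.0643
Bₛ = (B − 1)/(n − 1) = (4.0643 − 1)/(5 − 1) = 3.0643/4 = 0.7661

0.77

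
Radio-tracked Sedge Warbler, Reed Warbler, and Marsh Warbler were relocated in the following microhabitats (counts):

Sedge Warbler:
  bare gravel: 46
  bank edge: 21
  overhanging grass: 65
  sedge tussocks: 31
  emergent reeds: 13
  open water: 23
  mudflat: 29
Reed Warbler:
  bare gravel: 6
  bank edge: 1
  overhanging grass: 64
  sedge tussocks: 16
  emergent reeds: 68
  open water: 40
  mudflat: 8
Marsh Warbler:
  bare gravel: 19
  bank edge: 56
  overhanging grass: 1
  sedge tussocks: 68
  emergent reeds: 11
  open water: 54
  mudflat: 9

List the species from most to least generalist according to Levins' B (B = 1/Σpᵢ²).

Proportions for Sedge Warbler (n=228): 46/228=0.2018, 21/228=0.0921, 65/228=0.2851, 31/228=0.1360, 13/228=0.0570, 23/228=0.1009, 29/228=0.1272
Proportions for Reed Warbler (n=203): 6/203=0.0296, 1/203=0.0049, 64/203=0.3153, 16/203=0.0788, 68/203=0.3350, 40/203=0.1970, 8/203=0.0394
Proportions for Marsh Warbler (n=218): 19/218=0.0872, 56/218=0.2569, 1/218=0.0046, 68/218=0.3119, 11/218=0.0505, 54/218=0.2477, 9/218=0.0413
Σp_Sedgᵢ² = 0.2018² + 0.0921² + 0.2851² + 0.1360² + 0.0570² + 0.1009² + 0.1272² = 0.040723 + 0.008482 + 0.081282 + 0.018496 + 0.003249 + 0.010181 + 0.016180 = 0.178593
B_Sedg = 1 / 0.178593 = 5.5993
Σp_Reedᵢ² = 0.0296² + 0.0049² + 0.3153² + 0.0788² + 0.3350² + 0.1970² + 0.0394² = 0.000876 + 0.000024 + 0.099414 + 0.006209 + 0.112225 + 0.038809 + 0.001552 = 0.259109
B_Reed = 1 / 0.259109 = 3.8594
Σp_Marsᵢ² = 0.0872² + 0.2569² + 0.0046² + 0.3119² + 0.0505² + 0.2477² + 0.0413² = 0.007604 + 0.065998 + 0.000021 + 0.097282 + 0.002550 + 0.061355 + 0.001706 = 0.236516
B_Mars = 1 / 0.236516 = 4.2280
Ranking by B (broadest → narrowest): Sedge Warbler (5.60) > Marsh Warbler (4.23) > Reed Warbler (3.86)

Sedge Warbler > Marsh Warbler > Reed Warbler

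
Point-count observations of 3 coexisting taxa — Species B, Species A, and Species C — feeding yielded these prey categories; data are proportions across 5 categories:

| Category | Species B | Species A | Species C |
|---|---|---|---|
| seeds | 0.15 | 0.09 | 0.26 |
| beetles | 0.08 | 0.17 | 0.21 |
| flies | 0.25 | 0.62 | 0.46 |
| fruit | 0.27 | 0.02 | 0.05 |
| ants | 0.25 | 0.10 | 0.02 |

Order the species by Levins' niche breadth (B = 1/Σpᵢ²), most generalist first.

Species B > Species C > Species A

Σp_Bᵢ² = 0.15² + 0.08² + 0.25² + 0.27² + 0.25² = 0.0225 + 0.0064 + 0.0625 + 0.0729 + 0.0625 = 0.2268
B_B = 1 / 0.2268 = 4.4092
Σp_Aᵢ² = 0.09² + 0.17² + 0.62² + 0.02² + 0.10² = 0.0081 + 0.0289 + 0.3844 + 0.0004 + 0.0100 = 0.4318
B_A = 1 / 0.4318 = 2.3159
Σp_Cᵢ² = 0.26² + 0.21² + 0.46² + 0.05² + 0.02² = 0.0676 + 0.0441 + 0.2116 + 0.0025 + 0.0004 = 0.3262
B_C = 1 / 0.3262 = 3.0656
Ranking by B (broadest → narrowest): Species B (4.41) > Species C (3.07) > Species A (2.32)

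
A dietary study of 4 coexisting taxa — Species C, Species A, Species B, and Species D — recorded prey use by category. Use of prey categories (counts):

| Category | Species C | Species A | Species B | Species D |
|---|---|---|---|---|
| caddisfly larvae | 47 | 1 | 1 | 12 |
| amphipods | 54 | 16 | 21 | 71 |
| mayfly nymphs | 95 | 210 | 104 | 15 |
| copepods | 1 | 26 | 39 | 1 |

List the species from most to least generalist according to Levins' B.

Proportions for Species C (n=197): 47/197=0.2386, 54/197=0.2741, 95/197=0.4822, 1/197=0.0051
Proportions for Species A (n=253): 1/253=0.0040, 16/253=0.0632, 210/253=0.8300, 26/253=0.1028
Proportions for Species B (n=165): 1/165=0.0061, 21/165=0.1273, 104/165=0.6303, 39/165=0.2364
Proportions for Species D (n=99): 12/99=0.1212, 71/99=0.7172, 15/99=0.1515, 1/99=0.0101
Σp_Cᵢ² = 0.2386² + 0.2741² + 0.4822² + 0.0051² = 0.056930 + 0.075131 + 0.232517 + 0.000026 = 0.364604
B_C = 1 / 0.364604 = 2.7427
Σp_Aᵢ² = 0.0040² + 0.0632² + 0.8300² + 0.1028² = 0.000016 + 0.003994 + 0.688900 + 0.010568 = 0.703478
B_A = 1 / 0.703478 = 1.4215
Σp_Bᵢ² = 0.0061² + 0.1273² + 0.6303² + 0.2364² = 0.000037 + 0.016205 + 0.397278 + 0.055885 = 0.469405
B_B = 1 / 0.469405 = 2.1304
Σp_Dᵢ² = 0.1212² + 0.7172² + 0.1515² + 0.0101² = 0.014689 + 0.514376 + 0.022952 + 0.000102 = 0.552119
B_D = 1 / 0.552119 = 1.8112
Ranking by B (broadest → narrowest): Species C (2.74) > Species B (2.13) > Species D (1.81) > Species A (1.42)

Species C > Species B > Species D > Species A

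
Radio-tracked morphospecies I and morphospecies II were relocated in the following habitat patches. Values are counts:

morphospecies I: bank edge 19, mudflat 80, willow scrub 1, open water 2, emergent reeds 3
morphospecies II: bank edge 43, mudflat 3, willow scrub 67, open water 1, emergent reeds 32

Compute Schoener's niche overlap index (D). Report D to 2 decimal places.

Proportions for morphospecies I (n=105): 19/105=0.1810, 80/105=0.7619, 1/105=0.0095, 2/105=0.0190, 3/105=0.0286
Proportions for morphospecies II (n=146): 43/146=0.2945, 3/146=0.0205, 67/146=0.4589, 1/146=0.0068, 32/146=0.2192
Σ|p₁ᵢ − p₂ᵢ| = 0.1135 + 0.7414 + 0.4494 + 0.0122 + 0.1906 = 1.5071
D = 1 − ½ × 1.5071 = 1 − 0.75355 = 0.24645

0.25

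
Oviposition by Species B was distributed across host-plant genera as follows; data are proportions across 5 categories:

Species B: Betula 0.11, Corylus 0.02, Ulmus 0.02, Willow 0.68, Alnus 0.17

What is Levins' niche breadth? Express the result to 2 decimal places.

Σpᵢ² = 0.11² + 0.02² + 0.02² + 0.68² + 0.17² = 0.0121 + 0.0004 + 0.0004 + 0.4624 + 0.0289 = 0.5042
B = 1 / 0.5042 = 1.9833

1.98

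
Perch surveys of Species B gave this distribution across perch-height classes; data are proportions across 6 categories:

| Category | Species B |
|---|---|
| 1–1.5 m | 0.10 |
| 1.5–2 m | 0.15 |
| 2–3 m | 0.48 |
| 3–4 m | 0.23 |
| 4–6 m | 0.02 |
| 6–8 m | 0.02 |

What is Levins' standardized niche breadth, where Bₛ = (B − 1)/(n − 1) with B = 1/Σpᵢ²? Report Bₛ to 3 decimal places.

Σpᵢ² = 0.10² + 0.15² + 0.48² + 0.23² + 0.02² + 0.02² = 0.0100 + 0.0225 + 0.2304 + 0.0529 + 0.0004 + 0.0004 = 0.3166
B = 1 / 0.3166 = 3.15856
Bₛ = (B − 1)/(n − 1) = (3.15856 − 1)/(6 − 1) = 2.15856/5 = 0.43171

0.432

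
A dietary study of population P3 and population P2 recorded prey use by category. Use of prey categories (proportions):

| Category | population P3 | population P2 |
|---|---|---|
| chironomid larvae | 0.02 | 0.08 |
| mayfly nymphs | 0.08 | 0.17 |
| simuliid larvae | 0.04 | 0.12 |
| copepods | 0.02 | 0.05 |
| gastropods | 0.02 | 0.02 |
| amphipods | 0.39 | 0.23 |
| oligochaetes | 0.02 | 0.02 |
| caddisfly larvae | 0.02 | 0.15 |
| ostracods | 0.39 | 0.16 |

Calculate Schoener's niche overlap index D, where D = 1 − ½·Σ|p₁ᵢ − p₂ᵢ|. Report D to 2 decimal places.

0.61

Σ|p₁ᵢ − p₂ᵢ| = 0.06 + 0.09 + 0.08 + 0.03 + 0.00 + 0.16 + 0.00 + 0.13 + 0.23 = 0.78
D = 1 − ½ × 0.78 = 1 − 0.390 = 0.6100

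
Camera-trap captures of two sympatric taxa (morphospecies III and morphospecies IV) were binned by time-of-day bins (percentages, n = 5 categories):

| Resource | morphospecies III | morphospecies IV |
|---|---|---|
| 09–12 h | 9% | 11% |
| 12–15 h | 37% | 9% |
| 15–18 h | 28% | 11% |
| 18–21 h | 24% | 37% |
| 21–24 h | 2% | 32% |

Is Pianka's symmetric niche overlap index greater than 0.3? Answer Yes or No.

Yes

Convert percentages to proportions (divide by 100).
Σ p₁ᵢp₂ᵢ = 0.0099 + 0.0333 + 0.0308 + 0.0888 + 0.0064 = 0.1692
Σp_1ᵢ² = 0.09² + 0.37² + 0.28² + 0.24² + 0.02² = 0.0081 + 0.1369 + 0.0784 + 0.0576 + 0.0004 = 0.2814
Σp_2ᵢ² = 0.11² + 0.09² + 0.11² + 0.37² + 0.32² = 0.0121 + 0.0081 + 0.0121 + 0.1369 + 0.1024 = 0.2716
O = 0.1692 / √(0.2814 × 0.2716) = 0.1692 / 0.27646 = 0.6120
O = 0.6120 > 0.3 → Yes.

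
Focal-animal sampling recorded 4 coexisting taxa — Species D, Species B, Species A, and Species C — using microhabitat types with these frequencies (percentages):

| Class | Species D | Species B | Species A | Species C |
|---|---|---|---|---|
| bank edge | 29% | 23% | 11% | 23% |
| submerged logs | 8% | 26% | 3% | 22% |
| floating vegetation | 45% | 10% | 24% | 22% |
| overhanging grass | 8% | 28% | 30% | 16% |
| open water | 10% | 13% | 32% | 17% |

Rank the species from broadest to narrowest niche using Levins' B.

Species C > Species B > Species A > Species D

Convert percentages to proportions (divide by 100).
Σp_Dᵢ² = 0.29² + 0.08² + 0.45² + 0.08² + 0.10² = 0.0841 + 0.0064 + 0.2025 + 0.0064 + 0.0100 = 0.3094
B_D = 1 / 0.3094 = 3.2321
Σp_Bᵢ² = 0.23² + 0.26² + 0.10² + 0.28² + 0.13² = 0.0529 + 0.0676 + 0.0100 + 0.0784 + 0.0169 = 0.2258
B_B = 1 / 0.2258 = 4.4287
Σp_Aᵢ² = 0.11² + 0.03² + 0.24² + 0.30² + 0.32² = 0.0121 + 0.0009 + 0.0576 + 0.0900 + 0.1024 = 0.2630
B_A = 1 / 0.2630 = 3.8023
Σp_Cᵢ² = 0.23² + 0.22² + 0.22² + 0.16² + 0.17² = 0.0529 + 0.0484 + 0.0484 + 0.0256 + 0.0289 = 0.2042
B_C = 1 / 0.2042 = 4.8972
Ranking by B (broadest → narrowest): Species C (4.90) > Species B (4.43) > Species A (3.80) > Species D (3.23)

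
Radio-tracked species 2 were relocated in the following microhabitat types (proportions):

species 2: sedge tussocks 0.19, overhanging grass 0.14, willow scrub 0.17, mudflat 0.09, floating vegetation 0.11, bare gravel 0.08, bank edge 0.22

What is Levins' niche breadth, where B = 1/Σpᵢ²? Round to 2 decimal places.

6.27

Σpᵢ² = 0.19² + 0.14² + 0.17² + 0.09² + 0.11² + 0.08² + 0.22² = 0.0361 + 0.0196 + 0.0289 + 0.0081 + 0.0121 + 0.0064 + 0.0484 = 0.1596
B = 1 / 0.1596 = 6.2657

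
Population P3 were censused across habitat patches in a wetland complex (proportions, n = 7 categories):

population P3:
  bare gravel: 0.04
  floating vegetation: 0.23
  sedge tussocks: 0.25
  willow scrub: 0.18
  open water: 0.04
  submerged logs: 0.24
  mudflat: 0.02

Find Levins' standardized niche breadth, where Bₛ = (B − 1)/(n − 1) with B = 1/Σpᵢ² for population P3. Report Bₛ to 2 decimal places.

0.63

Σpᵢ² = 0.04² + 0.23² + 0.25² + 0.18² + 0.04² + 0.24² + 0.02² = 0.0016 + 0.0529 + 0.0625 + 0.0324 + 0.0016 + 0.0576 + 0.0004 = 0.2090
B = 1 / 0.2090 = 4.7847
Bₛ = (B − 1)/(n − 1) = (4.7847 − 1)/(7 − 1) = 3.7847/6 = 0.6308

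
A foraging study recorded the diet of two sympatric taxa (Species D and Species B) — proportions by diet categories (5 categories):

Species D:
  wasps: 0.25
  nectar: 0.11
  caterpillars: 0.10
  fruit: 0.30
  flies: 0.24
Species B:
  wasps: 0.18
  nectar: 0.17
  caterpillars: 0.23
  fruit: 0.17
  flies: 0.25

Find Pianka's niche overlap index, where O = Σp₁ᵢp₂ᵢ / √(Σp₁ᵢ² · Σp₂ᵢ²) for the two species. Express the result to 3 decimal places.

0.905

Σ p₁ᵢp₂ᵢ = 0.0450 + 0.0187 + 0.0230 + 0.0510 + 0.0600 = 0.1977
Σp_1ᵢ² = 0.25² + 0.11² + 0.10² + 0.30² + 0.24² = 0.0625 + 0.0121 + 0.0100 + 0.0900 + 0.0576 = 0.2322
Σp_2ᵢ² = 0.18² + 0.17² + 0.23² + 0.17² + 0.25² = 0.0324 + 0.0289 + 0.0529 + 0.0289 + 0.0625 = 0.2056
O = 0.1977 / √(0.2322 × 0.2056) = 0.1977 / 0.218496 = 0.90482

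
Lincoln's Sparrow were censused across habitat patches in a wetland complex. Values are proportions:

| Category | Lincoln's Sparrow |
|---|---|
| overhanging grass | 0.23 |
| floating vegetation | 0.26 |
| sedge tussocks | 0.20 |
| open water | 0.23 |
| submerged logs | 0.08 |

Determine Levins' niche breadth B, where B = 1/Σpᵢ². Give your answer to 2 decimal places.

4.55

Σpᵢ² = 0.23² + 0.26² + 0.20² + 0.23² + 0.08² = 0.0529 + 0.0676 + 0.0400 + 0.0529 + 0.0064 = 0.2198
B = 1 / 0.2198 = 4.5496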